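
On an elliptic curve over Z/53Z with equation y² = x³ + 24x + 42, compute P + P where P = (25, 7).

(41, 26)

tangent at (25, 7): λ = (3·25² + 24)/(2·7) ≡ 44/14. 14⁻¹ ≡ 19 (mod 53), so λ ≡ 44·19 ≡ 41.
  x = λ² - 25 - 25 = 1681 - 50 ≡ 41; y = λ·(25 - 41) - 7 ≡ 26. → (41, 26)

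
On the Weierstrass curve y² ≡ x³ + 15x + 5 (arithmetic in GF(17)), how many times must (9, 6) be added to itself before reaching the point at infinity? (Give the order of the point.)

2P: tangent at (9, 6): λ = (3·9² + 15)/(2·6) ≡ 3/12. 12⁻¹ ≡ 10 (mod 17), so λ ≡ 3·10 ≡ 13.
  x = λ² - 9 - 9 = 169 - 18 ≡ 15; y = λ·(9 - 15) - 6 ≡ 1. → (15, 1)
3P: (15, 1) + (9, 6). λ = (6 - 1)/(9 - 15) ≡ 5/11 mod 17. 11⁻¹ ≡ 14 (mod 17), so λ ≡ 2.
  x = λ² - 15 - 9 = 4 - 24 ≡ 14; y = λ·(15 - 14) - 1 ≡ 1. → (14, 1)
4P: (14, 1) + (9, 6). λ = (6 - 1)/(9 - 14) ≡ 5/12 mod 17. 12⁻¹ ≡ 10 (mod 17) since 12·10 = 120 ≡ 1, so λ ≡ 16.
  x = λ² - 14 - 9 = 256 - 23 ≡ 12; y = λ·(14 - 12) - 1 ≡ 14. → (12, 14)
5P: (12, 14) + (9, 6). λ = (6 - 14)/(9 - 12) ≡ 9/14 mod 17. 14⁻¹ ≡ 11 (mod 17), so λ ≡ 14.
  x = λ² - 12 - 9 = 196 - 21 ≡ 5; y = λ·(12 - 5) - 14 ≡ 16. → (5, 16)
6P: (5, 16) + (9, 6). λ = (6 - 16)/(9 - 5) ≡ 7/4 mod 17. 4⁻¹ ≡ 13 (mod 17), so λ ≡ 6.
  x = λ² - 5 - 9 = 36 - 14 ≡ 5; y = λ·(5 - 5) - 16 ≡ 1. → (5, 1)
7P: (5, 1) + (9, 6). λ = (6 - 1)/(9 - 5) ≡ 5/4 mod 17. 4⁻¹ ≡ 13 (mod 17) since 4·13 = 52 ≡ 1, so λ ≡ 14.
  x = λ² - 5 - 9 = 196 - 14 ≡ 12; y = λ·(5 - 12) - 1 ≡ 3. → (12, 3)
8P: (12, 3) + (9, 6). λ = (6 - 3)/(9 - 12) ≡ 3/14 mod 17. 14⁻¹ ≡ 11 (mod 17), so λ ≡ 16.
  x = λ² - 12 - 9 = 256 - 21 ≡ 14; y = λ·(12 - 14) - 3 ≡ 16. → (14, 16)
9P: (14, 16) + (9, 6). λ = (6 - 16)/(9 - 14) ≡ 7/12 mod 17. 12⁻¹ ≡ 10 (mod 17), so λ ≡ 2.
  x = λ² - 14 - 9 = 4 - 23 ≡ 15; y = λ·(14 - 15) - 16 ≡ 16. → (15, 16)
10P: (15, 16) + (9, 6). λ = (6 - 16)/(9 - 15) ≡ 7/11 mod 17. 11⁻¹ ≡ 14 (mod 17), so λ ≡ 13.
  x = λ² - 15 - 9 = 169 - 24 ≡ 9; y = λ·(15 - 9) - 16 ≡ 11. → (9, 11)
11P: (9, 11) + (9, 6): same x and y₁ ≡ -y₂, so the sum is the point at infinity.
11P = the point at infinity, so the order is 11.

11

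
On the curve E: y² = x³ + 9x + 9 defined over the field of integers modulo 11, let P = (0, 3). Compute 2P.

tangent at (0, 3): λ = (3·0² + 9)/(2·3) ≡ 9/6. 6⁻¹ ≡ 2 (mod 11), so λ ≡ 9·2 ≡ 7.
  x = λ² - 0 - 0 = 49 - 0 ≡ 5; y = λ·(0 - 5) - 3 ≡ 6. → (5, 6)

(5, 6)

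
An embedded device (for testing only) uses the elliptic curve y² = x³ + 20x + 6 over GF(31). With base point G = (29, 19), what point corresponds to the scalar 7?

Double-and-add on 7 = (111)₂. Start with G = (29, 19) for the leading 1-bit.
double: tangent at (29, 19): λ = (3·29² + 20)/(2·19) ≡ 1/7. 7⁻¹ ≡ 9 (mod 31) since 7·9 = 63 ≡ 1, so λ ≡ 1·9 ≡ 9.
  x = λ² - 29 - 29 = 81 - 58 ≡ 23; y = λ·(29 - 23) - 19 ≡ 4. → (23, 4)
add G: (23, 4) + (29, 19). λ = (19 - 4)/(29 - 23) ≡ 15/6 mod 31. 6⁻¹ ≡ 26 (mod 31) since 6·26 = 156 ≡ 1, so λ ≡ 18.
  x = λ² - 23 - 29 = 324 - 52 ≡ 24; y = λ·(23 - 24) - 4 ≡ 9. → (24, 9)
double: tangent at (24, 9): λ = (3·24² + 20)/(2·9) ≡ 12/18. 18⁻¹ ≡ 19 (mod 31), so λ ≡ 12·19 ≡ 11.
  x = λ² - 24 - 24 = 121 - 48 ≡ 11; y = λ·(24 - 11) - 9 ≡ 10. → (11, 10)
add G: (11, 10) + (29, 19). λ = (19 - 10)/(29 - 11) ≡ 9/18 mod 31. 18⁻¹ ≡ 19 (mod 31), so λ ≡ 16.
  x = λ² - 11 - 29 = 256 - 40 ≡ 30; y = λ·(11 - 30) - 10 ≡ 27. → (30, 27)

(30, 27)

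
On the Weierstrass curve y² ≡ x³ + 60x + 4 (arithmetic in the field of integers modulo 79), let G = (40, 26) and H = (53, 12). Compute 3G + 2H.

(20, 44)

First 3G:
Repeated addition: build up to 3G.
2G: tangent at (40, 26): λ = (3·40² + 60)/(2·26) ≡ 41/52. 52⁻¹ ≡ 38 (mod 79), so λ ≡ 41·38 ≡ 57.
  x = λ² - 40 - 40 = 3249 - 80 ≡ 9; y = λ·(40 - 9) - 26 ≡ 3. → (9, 3)
3G: (9, 3) + (40, 26). λ = (26 - 3)/(40 - 9) ≡ 23/31 mod 79. 31⁻¹ ≡ 51 (mod 79), so λ ≡ 67.
  x = λ² - 9 - 40 = 4489 - 49 ≡ 16; y = λ·(9 - 16) - 3 ≡ 2. → (16, 2)
3G = (16, 2).
Next 2H:
Repeated addition: build up to 2H.
2H: tangent at (53, 12): λ = (3·53² + 60)/(2·12) ≡ 34/24. 24⁻¹ ≡ 56 (mod 79), so λ ≡ 34·56 ≡ 8.
  x = λ² - 53 - 53 = 64 - 106 ≡ 37; y = λ·(53 - 37) - 12 ≡ 37. → (37, 37)
2H = (37, 37).
Finally 3G + 2H:
(16, 2) + (37, 37). λ = (37 - 2)/(37 - 16) ≡ 35/21 mod 79. 21⁻¹ ≡ 64 (mod 79), so λ ≡ 28.
  x = λ² - 16 - 37 = 784 - 53 ≡ 20; y = λ·(16 - 20) - 2 ≡ 44. → (20, 44)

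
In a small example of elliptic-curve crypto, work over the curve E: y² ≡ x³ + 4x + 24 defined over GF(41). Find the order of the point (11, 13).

2P: tangent at (11, 13): λ = (3·11² + 4)/(2·13) ≡ 39/26. 26⁻¹ ≡ 30 (mod 41) since 26·30 = 780 ≡ 1, so λ ≡ 39·30 ≡ 22.
  x = λ² - 11 - 11 = 484 - 22 ≡ 11; y = λ·(11 - 11) - 13 ≡ 28. → (11, 28)
3P: (11, 28) + (11, 13): same x and y₁ ≡ -y₂, so the sum is 𝒪.
3P = 𝒪, so the order is 3.

3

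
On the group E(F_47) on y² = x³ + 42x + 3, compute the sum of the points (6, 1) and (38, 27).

(6, 1) + (38, 27). λ = (27 - 1)/(38 - 6) ≡ 26/32 mod 47. 32⁻¹ ≡ 25 (mod 47) since 32·25 = 800 ≡ 1, so λ ≡ 39.
  x = λ² - 6 - 38 = 1521 - 44 ≡ 20; y = λ·(6 - 20) - 1 ≡ 17. → (20, 17)

(20, 17)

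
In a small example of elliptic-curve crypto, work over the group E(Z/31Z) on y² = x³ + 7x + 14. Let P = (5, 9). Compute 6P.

(28, 20)

Repeated addition: build up to 6P.
2P: tangent at (5, 9): λ = (3·5² + 7)/(2·9) ≡ 20/18. 18⁻¹ ≡ 19 (mod 31) since 18·19 = 342 ≡ 1, so λ ≡ 20·19 ≡ 8.
  x = λ² - 5 - 5 = 64 - 10 ≡ 23; y = λ·(5 - 23) - 9 ≡ 2. → (23, 2)
3P: (23, 2) + (5, 9). λ = (9 - 2)/(5 - 23) ≡ 7/13 mod 31. 13⁻¹ ≡ 12 (mod 31) since 13·12 = 156 ≡ 1, so λ ≡ 22.
  x = λ² - 23 - 5 = 484 - 28 ≡ 22; y = λ·(23 - 22) - 2 ≡ 20. → (22, 20)
4P: (22, 20) + (5, 9). λ = (9 - 20)/(5 - 22) ≡ 20/14 mod 31. 14⁻¹ ≡ 20 (mod 31) since 14·20 = 280 ≡ 1, so λ ≡ 28.
  x = λ² - 22 - 5 = 784 - 27 ≡ 13; y = λ·(22 - 13) - 20 ≡ 15. → (13, 15)
5P: (13, 15) + (5, 9). λ = (9 - 15)/(5 - 13) ≡ 25/23 mod 31. 23⁻¹ ≡ 27 (mod 31), so λ ≡ 24.
  x = λ² - 13 - 5 = 576 - 18 ≡ 0; y = λ·(13 - 0) - 15 ≡ 18. → (0, 18)
6P: (0, 18) + (5, 9). λ = (9 - 18)/(5 - 0) ≡ 22/5 mod 31. 5⁻¹ ≡ 25 (mod 31) since 5·25 = 125 ≡ 1, so λ ≡ 23.
  x = λ² - 0 - 5 = 529 - 5 ≡ 28; y = λ·(0 - 28) - 18 ≡ 20. → (28, 20)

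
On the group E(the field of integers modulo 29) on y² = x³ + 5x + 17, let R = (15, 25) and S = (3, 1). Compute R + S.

(15, 25) + (3, 1). λ = (1 - 25)/(3 - 15) ≡ 5/17 mod 29. 17⁻¹ ≡ 12 (mod 29), so λ ≡ 2.
  x = λ² - 15 - 3 = 4 - 18 ≡ 15; y = λ·(15 - 15) - 25 ≡ 4. → (15, 4)

(15, 4)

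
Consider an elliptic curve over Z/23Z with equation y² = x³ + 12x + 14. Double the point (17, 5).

(18, 6)

tangent at (17, 5): λ = (3·17² + 12)/(2·5) ≡ 5/10. 10⁻¹ ≡ 7 (mod 23) since 10·7 = 70 ≡ 1, so λ ≡ 5·7 ≡ 12.
  x = λ² - 17 - 17 = 144 - 34 ≡ 18; y = λ·(17 - 18) - 5 ≡ 6. → (18, 6)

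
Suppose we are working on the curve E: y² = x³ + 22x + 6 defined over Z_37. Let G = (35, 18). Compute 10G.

Double-and-add on 10 = (1010)₂. Start with G = (35, 18) for the leading 1-bit.
double: tangent at (35, 18): λ = (3·35² + 22)/(2·18) ≡ 34/36. 36⁻¹ ≡ 36 (mod 37), so λ ≡ 34·36 ≡ 3.
  x = λ² - 35 - 35 = 9 - 70 ≡ 13; y = λ·(35 - 13) - 18 ≡ 11. → (13, 11)
double: tangent at (13, 11): λ = (3·13² + 22)/(2·11) ≡ 11/22. 22⁻¹ ≡ 32 (mod 37) since 22·32 = 704 ≡ 1, so λ ≡ 11·32 ≡ 19.
  x = λ² - 13 - 13 = 361 - 26 ≡ 2; y = λ·(13 - 2) - 11 ≡ 13. → (2, 13)
add G: (2, 13) + (35, 18). λ = (18 - 13)/(35 - 2) ≡ 5/33 mod 37. 33⁻¹ ≡ 9 (mod 37) since 33·9 = 297 ≡ 1, so λ ≡ 8.
  x = λ² - 2 - 35 = 64 - 37 ≡ 27; y = λ·(2 - 27) - 13 ≡ 9. → (27, 9)
double: tangent at (27, 9): λ = (3·27² + 22)/(2·9) ≡ 26/18. 18⁻¹ ≡ 35 (mod 37) since 18·35 = 630 ≡ 1, so λ ≡ 26·35 ≡ 22.
  x = λ² - 27 - 27 = 484 - 54 ≡ 23; y = λ·(27 - 23) - 9 ≡ 5. → (23, 5)

(23, 5)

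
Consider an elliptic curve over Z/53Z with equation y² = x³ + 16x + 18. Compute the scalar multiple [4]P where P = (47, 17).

(16, 36)

Repeated addition: build up to 4P.
2P: tangent at (47, 17): λ = (3·47² + 16)/(2·17) ≡ 18/34. 34⁻¹ ≡ 39 (mod 53), so λ ≡ 18·39 ≡ 13.
  x = λ² - 47 - 47 = 169 - 94 ≡ 22; y = λ·(47 - 22) - 17 ≡ 43. → (22, 43)
3P: (22, 43) + (47, 17). λ = (17 - 43)/(47 - 22) ≡ 27/25 mod 53. 25⁻¹ ≡ 17 (mod 53), so λ ≡ 35.
  x = λ² - 22 - 47 = 1225 - 69 ≡ 43; y = λ·(22 - 43) - 43 ≡ 17. → (43, 17)
4P: (43, 17) + (47, 17). λ = (17 - 17)/(47 - 43) ≡ 0/4 mod 53. 4⁻¹ ≡ 40 (mod 53), so λ ≡ 0.
  x = λ² - 43 - 47 = 0 - 90 ≡ 16; y = λ·(43 - 16) - 17 ≡ 36. → (16, 36)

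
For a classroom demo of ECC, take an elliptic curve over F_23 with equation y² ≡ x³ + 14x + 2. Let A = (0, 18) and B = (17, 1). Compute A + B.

(7, 12)

(0, 18) + (17, 1). λ = (1 - 18)/(17 - 0) ≡ 6/17 mod 23. 17⁻¹ ≡ 19 (mod 23), so λ ≡ 22.
  x = λ² - 0 - 17 = 484 - 17 ≡ 7; y = λ·(0 - 7) - 18 ≡ 12. → (7, 12)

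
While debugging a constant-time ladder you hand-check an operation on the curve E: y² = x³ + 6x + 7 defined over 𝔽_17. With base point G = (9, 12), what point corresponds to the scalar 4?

Double-and-add on 4 = (100)₂. Start with G = (9, 12) for the leading 1-bit.
double: tangent at (9, 12): λ = (3·9² + 6)/(2·12) ≡ 11/7. 7⁻¹ ≡ 5 (mod 17), so λ ≡ 11·5 ≡ 4.
  x = λ² - 9 - 9 = 16 - 18 ≡ 15; y = λ·(9 - 15) - 12 ≡ 15. → (15, 15)
double: tangent at (15, 15): λ = (3·15² + 6)/(2·15) ≡ 1/13. 13⁻¹ ≡ 4 (mod 17) since 13·4 = 52 ≡ 1, so λ ≡ 1·4 ≡ 4.
  x = λ² - 15 - 15 = 16 - 30 ≡ 3; y = λ·(15 - 3) - 15 ≡ 16. → (3, 16)

(3, 16)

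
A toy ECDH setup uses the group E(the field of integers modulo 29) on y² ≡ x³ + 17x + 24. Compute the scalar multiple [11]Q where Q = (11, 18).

Repeated addition: build up to 11Q.
2Q: tangent at (11, 18): λ = (3·11² + 17)/(2·18) ≡ 3/7. 7⁻¹ ≡ 25 (mod 29) since 7·25 = 175 ≡ 1, so λ ≡ 3·25 ≡ 17.
  x = λ² - 11 - 11 = 289 - 22 ≡ 6; y = λ·(11 - 6) - 18 ≡ 9. → (6, 9)
3Q: (6, 9) + (11, 18). λ = (18 - 9)/(11 - 6) ≡ 9/5 mod 29. 5⁻¹ ≡ 6 (mod 29), so λ ≡ 25.
  x = λ² - 6 - 11 = 625 - 17 ≡ 28; y = λ·(6 - 28) - 9 ≡ 21. → (28, 21)
4Q: (28, 21) + (11, 18). λ = (18 - 21)/(11 - 28) ≡ 26/12 mod 29. 12⁻¹ ≡ 17 (mod 29), so λ ≡ 7.
  x = λ² - 28 - 11 = 49 - 39 ≡ 10; y = λ·(28 - 10) - 21 ≡ 18. → (10, 18)
5Q: (10, 18) + (11, 18). λ = (18 - 18)/(11 - 10) ≡ 0/1 mod 29. 1⁻¹ ≡ 1 (mod 29), so λ ≡ 0.
  x = λ² - 10 - 11 = 0 - 21 ≡ 8; y = λ·(10 - 8) - 18 ≡ 11. → (8, 11)
6Q: (8, 11) + (11, 18). λ = (18 - 11)/(11 - 8) ≡ 7/3 mod 29. 3⁻¹ ≡ 10 (mod 29), so λ ≡ 12.
  x = λ² - 8 - 11 = 144 - 19 ≡ 9; y = λ·(8 - 9) - 11 ≡ 6. → (9, 6)
7Q: (9, 6) + (11, 18). λ = (18 - 6)/(11 - 9) ≡ 12/2 mod 29. 2⁻¹ ≡ 15 (mod 29), so λ ≡ 6.
  x = λ² - 9 - 11 = 36 - 20 ≡ 16; y = λ·(9 - 16) - 6 ≡ 10. → (16, 10)
8Q: (16, 10) + (11, 18). λ = (18 - 10)/(11 - 16) ≡ 8/24 mod 29. 24⁻¹ ≡ 23 (mod 29), so λ ≡ 10.
  x = λ² - 16 - 11 = 100 - 27 ≡ 15; y = λ·(16 - 15) - 10 ≡ 0. → (15, 0)
9Q: (15, 0) + (11, 18). λ = (18 - 0)/(11 - 15) ≡ 18/25 mod 29. 25⁻¹ ≡ 7 (mod 29), so λ ≡ 10.
  x = λ² - 15 - 11 = 100 - 26 ≡ 16; y = λ·(15 - 16) - 0 ≡ 19. → (16, 19)
10Q: (16, 19) + (11, 18). λ = (18 - 19)/(11 - 16) ≡ 28/24 mod 29. 24⁻¹ ≡ 23 (mod 29), so λ ≡ 6.
  x = λ² - 16 - 11 = 36 - 27 ≡ 9; y = λ·(16 - 9) - 19 ≡ 23. → (9, 23)
11Q: (9, 23) + (11, 18). λ = (18 - 23)/(11 - 9) ≡ 24/2 mod 29. 2⁻¹ ≡ 15 (mod 29), so λ ≡ 12.
  x = λ² - 9 - 11 = 144 - 20 ≡ 8; y = λ·(9 - 8) - 23 ≡ 18. → (8, 18)

(8, 18)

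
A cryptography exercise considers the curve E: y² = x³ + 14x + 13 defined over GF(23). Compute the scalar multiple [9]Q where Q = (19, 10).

(8, 4)

Double-and-add on 9 = (1001)₂. Start with Q = (19, 10) for the leading 1-bit.
double: tangent at (19, 10): λ = (3·19² + 14)/(2·10) ≡ 16/20. 20⁻¹ ≡ 15 (mod 23) since 20·15 = 300 ≡ 1, so λ ≡ 16·15 ≡ 10.
  x = λ² - 19 - 19 = 100 - 38 ≡ 16; y = λ·(19 - 16) - 10 ≡ 20. → (16, 20)
double: tangent at (16, 20): λ = (3·16² + 14)/(2·20) ≡ 0/17. 17⁻¹ ≡ 19 (mod 23), so λ ≡ 0·19 ≡ 0.
  x = λ² - 16 - 16 = 0 - 32 ≡ 14; y = λ·(16 - 14) - 20 ≡ 3. → (14, 3)
double: tangent at (14, 3): λ = (3·14² + 14)/(2·3) ≡ 4/6. 6⁻¹ ≡ 4 (mod 23) since 6·4 = 24 ≡ 1, so λ ≡ 4·4 ≡ 16.
  x = λ² - 14 - 14 = 256 - 28 ≡ 21; y = λ·(14 - 21) - 3 ≡ 0. → (21, 0)
add Q: (21, 0) + (19, 10). λ = (10 - 0)/(19 - 21) ≡ 10/21 mod 23. 21⁻¹ ≡ 11 (mod 23), so λ ≡ 18.
  x = λ² - 21 - 19 = 324 - 40 ≡ 8; y = λ·(21 - 8) - 0 ≡ 4. → (8, 4)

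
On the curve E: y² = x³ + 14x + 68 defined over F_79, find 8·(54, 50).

Write P = (54, 50).
Double-and-add on 8 = (1000)₂. Start with P = (54, 50) for the leading 1-bit.
double: tangent at (54, 50): λ = (3·54² + 14)/(2·50) ≡ 72/21. 21⁻¹ ≡ 64 (mod 79) since 21·64 = 1344 ≡ 1, so λ ≡ 72·64 ≡ 26.
  x = λ² - 54 - 54 = 676 - 108 ≡ 15; y = λ·(54 - 15) - 50 ≡ 16. → (15, 16)
double: tangent at (15, 16): λ = (3·15² + 14)/(2·16) ≡ 57/32. 32⁻¹ ≡ 42 (mod 79), so λ ≡ 57·42 ≡ 24.
  x = λ² - 15 - 15 = 576 - 30 ≡ 72; y = λ·(15 - 72) - 16 ≡ 38. → (72, 38)
double: tangent at (72, 38): λ = (3·72² + 14)/(2·38) ≡ 3/76. 76⁻¹ ≡ 26 (mod 79) since 76·26 = 1976 ≡ 1, so λ ≡ 3·26 ≡ 78.
  x = λ² - 72 - 72 = 6084 - 144 ≡ 15; y = λ·(72 - 15) - 38 ≡ 63. → (15, 63)

(15, 63)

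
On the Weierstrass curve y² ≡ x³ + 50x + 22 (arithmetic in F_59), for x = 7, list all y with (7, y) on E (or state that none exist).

19, 40

x³ + 50x + 22 = 715 ≡ 7 (mod 59).
Square roots of 7 mod 59: 19 and 40 (since 19² = 361 ≡ 7).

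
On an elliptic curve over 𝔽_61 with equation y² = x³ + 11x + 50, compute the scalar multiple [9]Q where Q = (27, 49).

Repeated addition: build up to 9Q.
2Q: tangent at (27, 49): λ = (3·27² + 11)/(2·49) ≡ 2/37. 37⁻¹ ≡ 33 (mod 61) since 37·33 = 1221 ≡ 1, so λ ≡ 2·33 ≡ 5.
  x = λ² - 27 - 27 = 25 - 54 ≡ 32; y = λ·(27 - 32) - 49 ≡ 48. → (32, 48)
3Q: (32, 48) + (27, 49). λ = (49 - 48)/(27 - 32) ≡ 1/56 mod 61. 56⁻¹ ≡ 12 (mod 61), so λ ≡ 12.
  x = λ² - 32 - 27 = 144 - 59 ≡ 24; y = λ·(32 - 24) - 48 ≡ 48. → (24, 48)
4Q: (24, 48) + (27, 49). λ = (49 - 48)/(27 - 24) ≡ 1/3 mod 61. 3⁻¹ ≡ 41 (mod 61), so λ ≡ 41.
  x = λ² - 24 - 27 = 1681 - 51 ≡ 44; y = λ·(24 - 44) - 48 ≡ 47. → (44, 47)
5Q: (44, 47) + (27, 49). λ = (49 - 47)/(27 - 44) ≡ 2/44 mod 61. 44⁻¹ ≡ 43 (mod 61) since 44·43 = 1892 ≡ 1, so λ ≡ 25.
  x = λ² - 44 - 27 = 625 - 71 ≡ 5; y = λ·(44 - 5) - 47 ≡ 13. → (5, 13)
6Q: (5, 13) + (27, 49). λ = (49 - 13)/(27 - 5) ≡ 36/22 mod 61. 22⁻¹ ≡ 25 (mod 61) since 22·25 = 550 ≡ 1, so λ ≡ 46.
  x = λ² - 5 - 27 = 2116 - 32 ≡ 10; y = λ·(5 - 10) - 13 ≡ 1. → (10, 1)
7Q: (10, 1) + (27, 49). λ = (49 - 1)/(27 - 10) ≡ 48/17 mod 61. 17⁻¹ ≡ 18 (mod 61) since 17·18 = 306 ≡ 1, so λ ≡ 10.
  x = λ² - 10 - 27 = 100 - 37 ≡ 2; y = λ·(10 - 2) - 1 ≡ 18. → (2, 18)
8Q: (2, 18) + (27, 49). λ = (49 - 18)/(27 - 2) ≡ 31/25 mod 61. 25⁻¹ ≡ 22 (mod 61) since 25·22 = 550 ≡ 1, so λ ≡ 11.
  x = λ² - 2 - 27 = 121 - 29 ≡ 31; y = λ·(2 - 31) - 18 ≡ 29. → (31, 29)
9Q: (31, 29) + (27, 49). λ = (49 - 29)/(27 - 31) ≡ 20/57 mod 61. 57⁻¹ ≡ 15 (mod 61), so λ ≡ 56.
  x = λ² - 31 - 27 = 3136 - 58 ≡ 28; y = λ·(31 - 28) - 29 ≡ 17. → (28, 17)

(28, 17)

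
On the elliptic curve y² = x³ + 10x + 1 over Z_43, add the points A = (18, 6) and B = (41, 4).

(18, 6) + (41, 4). λ = (4 - 6)/(41 - 18) ≡ 41/23 mod 43. 23⁻¹ ≡ 15 (mod 43) since 23·15 = 345 ≡ 1, so λ ≡ 13.
  x = λ² - 18 - 41 = 169 - 59 ≡ 24; y = λ·(18 - 24) - 6 ≡ 2. → (24, 2)

(24, 2)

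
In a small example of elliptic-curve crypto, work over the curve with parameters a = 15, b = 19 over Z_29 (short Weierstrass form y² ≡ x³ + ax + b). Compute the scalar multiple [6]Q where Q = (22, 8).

Repeated addition: build up to 6Q.
2Q: tangent at (22, 8): λ = (3·22² + 15)/(2·8) ≡ 17/16. 16⁻¹ ≡ 20 (mod 29) since 16·20 = 320 ≡ 1, so λ ≡ 17·20 ≡ 21.
  x = λ² - 22 - 22 = 441 - 44 ≡ 20; y = λ·(22 - 20) - 8 ≡ 5. → (20, 5)
3Q: (20, 5) + (22, 8). λ = (8 - 5)/(22 - 20) ≡ 3/2 mod 29. 2⁻¹ ≡ 15 (mod 29) since 2·15 = 30 ≡ 1, so λ ≡ 16.
  x = λ² - 20 - 22 = 256 - 42 ≡ 11; y = λ·(20 - 11) - 5 ≡ 23. → (11, 23)
4Q: (11, 23) + (22, 8). λ = (8 - 23)/(22 - 11) ≡ 14/11 mod 29. 11⁻¹ ≡ 8 (mod 29), so λ ≡ 25.
  x = λ² - 11 - 22 = 625 - 33 ≡ 12; y = λ·(11 - 12) - 23 ≡ 10. → (12, 10)
5Q: (12, 10) + (22, 8). λ = (8 - 10)/(22 - 12) ≡ 27/10 mod 29. 10⁻¹ ≡ 3 (mod 29), so λ ≡ 23.
  x = λ² - 12 - 22 = 529 - 34 ≡ 2; y = λ·(12 - 2) - 10 ≡ 17. → (2, 17)
6Q: (2, 17) + (22, 8). λ = (8 - 17)/(22 - 2) ≡ 20/20 mod 29. 20⁻¹ ≡ 16 (mod 29), so λ ≡ 1.
  x = λ² - 2 - 22 = 1 - 24 ≡ 6; y = λ·(2 - 6) - 17 ≡ 8. → (6, 8)

(6, 8)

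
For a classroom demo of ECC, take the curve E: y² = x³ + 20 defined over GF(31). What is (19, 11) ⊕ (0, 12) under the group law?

(26, 22)

(19, 11) + (0, 12). λ = (12 - 11)/(0 - 19) ≡ 1/12 mod 31. 12⁻¹ ≡ 13 (mod 31) since 12·13 = 156 ≡ 1, so λ ≡ 13.
  x = λ² - 19 - 0 = 169 - 19 ≡ 26; y = λ·(19 - 26) - 11 ≡ 22. → (26, 22)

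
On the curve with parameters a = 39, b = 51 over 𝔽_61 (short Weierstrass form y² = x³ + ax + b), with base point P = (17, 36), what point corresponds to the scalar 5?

Double-and-add on 5 = (101)₂. Start with P = (17, 36) for the leading 1-bit.
double: tangent at (17, 36): λ = (3·17² + 39)/(2·36) ≡ 52/11. 11⁻¹ ≡ 50 (mod 61), so λ ≡ 52·50 ≡ 38.
  x = λ² - 17 - 17 = 1444 - 34 ≡ 7; y = λ·(17 - 7) - 36 ≡ 39. → (7, 39)
double: tangent at (7, 39): λ = (3·7² + 39)/(2·39) ≡ 3/17. 17⁻¹ ≡ 18 (mod 61) since 17·18 = 306 ≡ 1, so λ ≡ 3·18 ≡ 54.
  x = λ² - 7 - 7 = 2916 - 14 ≡ 35; y = λ·(7 - 35) - 39 ≡ 35. → (35, 35)
add P: (35, 35) + (17, 36). λ = (36 - 35)/(17 - 35) ≡ 1/43 mod 61. 43⁻¹ ≡ 44 (mod 61) since 43·44 = 1892 ≡ 1, so λ ≡ 44.
  x = λ² - 35 - 17 = 1936 - 52 ≡ 54; y = λ·(35 - 54) - 35 ≡ 44. → (54, 44)

(54, 44)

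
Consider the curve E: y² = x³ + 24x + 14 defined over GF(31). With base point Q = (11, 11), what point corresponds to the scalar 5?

Repeated addition: build up to 5Q.
2Q: tangent at (11, 11): λ = (3·11² + 24)/(2·11) ≡ 15/22. 22⁻¹ ≡ 24 (mod 31) since 22·24 = 528 ≡ 1, so λ ≡ 15·24 ≡ 19.
  x = λ² - 11 - 11 = 361 - 22 ≡ 29; y = λ·(11 - 29) - 11 ≡ 19. → (29, 19)
3Q: (29, 19) + (11, 11). λ = (11 - 19)/(11 - 29) ≡ 23/13 mod 31. 13⁻¹ ≡ 12 (mod 31), so λ ≡ 28.
  x = λ² - 29 - 11 = 784 - 40 ≡ 0; y = λ·(29 - 0) - 19 ≡ 18. → (0, 18)
4Q: (0, 18) + (11, 11). λ = (11 - 18)/(11 - 0) ≡ 24/11 mod 31. 11⁻¹ ≡ 17 (mod 31), so λ ≡ 5.
  x = λ² - 0 - 11 = 25 - 11 ≡ 14; y = λ·(0 - 14) - 18 ≡ 5. → (14, 5)
5Q: (14, 5) + (11, 11). λ = (11 - 5)/(11 - 14) ≡ 6/28 mod 31. 28⁻¹ ≡ 10 (mod 31), so λ ≡ 29.
  x = λ² - 14 - 11 = 841 - 25 ≡ 10; y = λ·(14 - 10) - 5 ≡ 18. → (10, 18)

(10, 18)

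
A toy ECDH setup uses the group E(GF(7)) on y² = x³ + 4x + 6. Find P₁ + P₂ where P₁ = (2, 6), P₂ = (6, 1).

(2, 6) + (6, 1). λ = (1 - 6)/(6 - 2) ≡ 2/4 mod 7. 4⁻¹ ≡ 2 (mod 7), so λ ≡ 4.
  x = λ² - 2 - 6 = 16 - 8 ≡ 1; y = λ·(2 - 1) - 6 ≡ 5. → (1, 5)

(1, 5)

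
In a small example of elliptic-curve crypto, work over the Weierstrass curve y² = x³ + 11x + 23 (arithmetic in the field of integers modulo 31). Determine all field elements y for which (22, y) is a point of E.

1, 30

x³ + 11x + 23 = 10913 ≡ 1 (mod 31).
Square roots of 1 mod 31: 1 and 30 (since 1² = 1 ≡ 1).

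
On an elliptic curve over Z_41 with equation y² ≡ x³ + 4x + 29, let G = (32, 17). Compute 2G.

(13, 33)

tangent at (32, 17): λ = (3·32² + 4)/(2·17) ≡ 1/34. 34⁻¹ ≡ 35 (mod 41), so λ ≡ 1·35 ≡ 35.
  x = λ² - 32 - 32 = 1225 - 64 ≡ 13; y = λ·(32 - 13) - 17 ≡ 33. → (13, 33)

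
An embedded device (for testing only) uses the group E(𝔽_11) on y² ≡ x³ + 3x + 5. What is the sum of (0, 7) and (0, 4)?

The two points share x = 0 and their y-coordinates satisfy 7 + 4 ≡ 0 (mod 11), so they are inverses. Their sum is ∞.

O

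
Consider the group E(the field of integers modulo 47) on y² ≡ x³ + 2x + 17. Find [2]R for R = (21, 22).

tangent at (21, 22): λ = (3·21² + 2)/(2·22) ≡ 9/44. 44⁻¹ ≡ 31 (mod 47), so λ ≡ 9·31 ≡ 44.
  x = λ² - 21 - 21 = 1936 - 42 ≡ 14; y = λ·(21 - 14) - 22 ≡ 4. → (14, 4)

(14, 4)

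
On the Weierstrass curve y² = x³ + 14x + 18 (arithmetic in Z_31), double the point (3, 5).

(26, 3)

tangent at (3, 5): λ = (3·3² + 14)/(2·5) ≡ 10/10. 10⁻¹ ≡ 28 (mod 31), so λ ≡ 10·28 ≡ 1.
  x = λ² - 3 - 3 = 1 - 6 ≡ 26; y = λ·(3 - 26) - 5 ≡ 3. → (26, 3)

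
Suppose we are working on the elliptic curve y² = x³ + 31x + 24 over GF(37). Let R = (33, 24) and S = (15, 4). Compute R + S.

(35, 19)

(33, 24) + (15, 4). λ = (4 - 24)/(15 - 33) ≡ 17/19 mod 37. 19⁻¹ ≡ 2 (mod 37), so λ ≡ 34.
  x = λ² - 33 - 15 = 1156 - 48 ≡ 35; y = λ·(33 - 35) - 24 ≡ 19. → (35, 19)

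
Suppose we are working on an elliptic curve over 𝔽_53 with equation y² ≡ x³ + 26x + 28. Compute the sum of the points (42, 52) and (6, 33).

(9, 14)

(42, 52) + (6, 33). λ = (33 - 52)/(6 - 42) ≡ 34/17 mod 53. 17⁻¹ ≡ 25 (mod 53), so λ ≡ 2.
  x = λ² - 42 - 6 = 4 - 48 ≡ 9; y = λ·(42 - 9) - 52 ≡ 14. → (9, 14)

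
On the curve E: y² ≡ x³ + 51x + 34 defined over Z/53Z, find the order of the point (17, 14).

12

2P: tangent at (17, 14): λ = (3·17² + 51)/(2·14) ≡ 17/28. 28⁻¹ ≡ 36 (mod 53) since 28·36 = 1008 ≡ 1, so λ ≡ 17·36 ≡ 29.
  x = λ² - 17 - 17 = 841 - 34 ≡ 12; y = λ·(17 - 12) - 14 ≡ 25. → (12, 25)
3P: (12, 25) + (17, 14). λ = (14 - 25)/(17 - 12) ≡ 42/5 mod 53. 5⁻¹ ≡ 32 (mod 53), so λ ≡ 19.
  x = λ² - 12 - 17 = 361 - 29 ≡ 14; y = λ·(12 - 14) - 25 ≡ 43. → (14, 43)
4P: (14, 43) + (17, 14). λ = (14 - 43)/(17 - 14) ≡ 24/3 mod 53. 3⁻¹ ≡ 18 (mod 53) since 3·18 = 54 ≡ 1, so λ ≡ 8.
  x = λ² - 14 - 17 = 64 - 31 ≡ 33; y = λ·(14 - 33) - 43 ≡ 17. → (33, 17)
5P: (33, 17) + (17, 14). λ = (14 - 17)/(17 - 33) ≡ 50/37 mod 53. 37⁻¹ ≡ 43 (mod 53) since 37·43 = 1591 ≡ 1, so λ ≡ 30.
  x = λ² - 33 - 17 = 900 - 50 ≡ 2; y = λ·(33 - 2) - 17 ≡ 12. → (2, 12)
6P: (2, 12) + (17, 14). λ = (14 - 12)/(17 - 2) ≡ 2/15 mod 53. 15⁻¹ ≡ 46 (mod 53), so λ ≡ 39.
  x = λ² - 2 - 17 = 1521 - 19 ≡ 18; y = λ·(2 - 18) - 12 ≡ 0. → (18, 0)
7P: (18, 0) + (17, 14). λ = (14 - 0)/(17 - 18) ≡ 14/52 mod 53. 52⁻¹ ≡ 52 (mod 53), so λ ≡ 39.
  x = λ² - 18 - 17 = 1521 - 35 ≡ 2; y = λ·(18 - 2) - 0 ≡ 41. → (2, 41)
8P: (2, 41) + (17, 14). λ = (14 - 41)/(17 - 2) ≡ 26/15 mod 53. 15⁻¹ ≡ 46 (mod 53), so λ ≡ 30.
  x = λ² - 2 - 17 = 900 - 19 ≡ 33; y = λ·(2 - 33) - 41 ≡ 36. → (33, 36)
9P: (33, 36) + (17, 14). λ = (14 - 36)/(17 - 33) ≡ 31/37 mod 53. 37⁻¹ ≡ 43 (mod 53), so λ ≡ 8.
  x = λ² - 33 - 17 = 64 - 50 ≡ 14; y = λ·(33 - 14) - 36 ≡ 10. → (14, 10)
10P: (14, 10) + (17, 14). λ = (14 - 10)/(17 - 14) ≡ 4/3 mod 53. 3⁻¹ ≡ 18 (mod 53), so λ ≡ 19.
  x = λ² - 14 - 17 = 361 - 31 ≡ 12; y = λ·(14 - 12) - 10 ≡ 28. → (12, 28)
11P: (12, 28) + (17, 14). λ = (14 - 28)/(17 - 12) ≡ 39/5 mod 53. 5⁻¹ ≡ 32 (mod 53), so λ ≡ 29.
  x = λ² - 12 - 17 = 841 - 29 ≡ 17; y = λ·(12 - 17) - 28 ≡ 39. → (17, 39)
12P: (17, 39) + (17, 14): same x and y₁ ≡ -y₂, so the sum is the point at infinity.
12P = the point at infinity, so the order is 12.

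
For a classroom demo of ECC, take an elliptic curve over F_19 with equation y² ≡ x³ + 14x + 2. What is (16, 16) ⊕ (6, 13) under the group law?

(14, 15)

(16, 16) + (6, 13). λ = (13 - 16)/(6 - 16) ≡ 16/9 mod 19. 9⁻¹ ≡ 17 (mod 19) since 9·17 = 153 ≡ 1, so λ ≡ 6.
  x = λ² - 16 - 6 = 36 - 22 ≡ 14; y = λ·(16 - 14) - 16 ≡ 15. → (14, 15)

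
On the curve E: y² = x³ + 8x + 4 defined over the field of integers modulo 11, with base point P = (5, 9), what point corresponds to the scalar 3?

Repeated addition: build up to 3P.
2P: tangent at (5, 9): λ = (3·5² + 8)/(2·9) ≡ 6/7. 7⁻¹ ≡ 8 (mod 11), so λ ≡ 6·8 ≡ 4.
  x = λ² - 5 - 5 = 16 - 10 ≡ 6; y = λ·(5 - 6) - 9 ≡ 9. → (6, 9)
3P: (6, 9) + (5, 9). λ = (9 - 9)/(5 - 6) ≡ 0/10 mod 11. 10⁻¹ ≡ 10 (mod 11) since 10·10 = 100 ≡ 1, so λ ≡ 0.
  x = λ² - 6 - 5 = 0 - 11 ≡ 0; y = λ·(6 - 0) - 9 ≡ 2. → (0, 2)

(0, 2)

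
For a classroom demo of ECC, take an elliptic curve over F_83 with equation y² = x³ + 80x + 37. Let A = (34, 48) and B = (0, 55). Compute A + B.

(27, 36)

(34, 48) + (0, 55). λ = (55 - 48)/(0 - 34) ≡ 7/49 mod 83. 49⁻¹ ≡ 61 (mod 83) since 49·61 = 2989 ≡ 1, so λ ≡ 12.
  x = λ² - 34 - 0 = 144 - 34 ≡ 27; y = λ·(34 - 27) - 48 ≡ 36. → (27, 36)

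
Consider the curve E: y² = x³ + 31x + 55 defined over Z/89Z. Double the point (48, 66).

(33, 13)

tangent at (48, 66): λ = (3·48² + 31)/(2·66) ≡ 1/43. 43⁻¹ ≡ 29 (mod 89), so λ ≡ 1·29 ≡ 29.
  x = λ² - 48 - 48 = 841 - 96 ≡ 33; y = λ·(48 - 33) - 66 ≡ 13. → (33, 13)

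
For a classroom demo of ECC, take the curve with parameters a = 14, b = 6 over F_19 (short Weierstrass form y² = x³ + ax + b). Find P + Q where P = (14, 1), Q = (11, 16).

(0, 5)

(14, 1) + (11, 16). λ = (16 - 1)/(11 - 14) ≡ 15/16 mod 19. 16⁻¹ ≡ 6 (mod 19) since 16·6 = 96 ≡ 1, so λ ≡ 14.
  x = λ² - 14 - 11 = 196 - 25 ≡ 0; y = λ·(14 - 0) - 1 ≡ 5. → (0, 5)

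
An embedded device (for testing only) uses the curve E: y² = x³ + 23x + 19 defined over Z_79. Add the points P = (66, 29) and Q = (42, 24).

(3, 73)

(66, 29) + (42, 24). λ = (24 - 29)/(42 - 66) ≡ 74/55 mod 79. 55⁻¹ ≡ 23 (mod 79), so λ ≡ 43.
  x = λ² - 66 - 42 = 1849 - 108 ≡ 3; y = λ·(66 - 3) - 29 ≡ 73. → (3, 73)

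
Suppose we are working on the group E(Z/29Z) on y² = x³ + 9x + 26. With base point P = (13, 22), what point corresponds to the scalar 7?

Repeated addition: build up to 7P.
2P: tangent at (13, 22): λ = (3·13² + 9)/(2·22) ≡ 23/15. 15⁻¹ ≡ 2 (mod 29) since 15·2 = 30 ≡ 1, so λ ≡ 23·2 ≡ 17.
  x = λ² - 13 - 13 = 289 - 26 ≡ 2; y = λ·(13 - 2) - 22 ≡ 20. → (2, 20)
3P: (2, 20) + (13, 22). λ = (22 - 20)/(13 - 2) ≡ 2/11 mod 29. 11⁻¹ ≡ 8 (mod 29), so λ ≡ 16.
  x = λ² - 2 - 13 = 256 - 15 ≡ 9; y = λ·(2 - 9) - 20 ≡ 13. → (9, 13)
4P: (9, 13) + (13, 22). λ = (22 - 13)/(13 - 9) ≡ 9/4 mod 29. 4⁻¹ ≡ 22 (mod 29), so λ ≡ 24.
  x = λ² - 9 - 13 = 576 - 22 ≡ 3; y = λ·(9 - 3) - 13 ≡ 15. → (3, 15)
5P: (3, 15) + (13, 22). λ = (22 - 15)/(13 - 3) ≡ 7/10 mod 29. 10⁻¹ ≡ 3 (mod 29), so λ ≡ 21.
  x = λ² - 3 - 13 = 441 - 16 ≡ 19; y = λ·(3 - 19) - 15 ≡ 26. → (19, 26)
6P: (19, 26) + (13, 22). λ = (22 - 26)/(13 - 19) ≡ 25/23 mod 29. 23⁻¹ ≡ 24 (mod 29) since 23·24 = 552 ≡ 1, so λ ≡ 20.
  x = λ² - 19 - 13 = 400 - 32 ≡ 20; y = λ·(19 - 20) - 26 ≡ 12. → (20, 12)
7P: (20, 12) + (13, 22). λ = (22 - 12)/(13 - 20) ≡ 10/22 mod 29. 22⁻¹ ≡ 4 (mod 29) since 22·4 = 88 ≡ 1, so λ ≡ 11.
  x = λ² - 20 - 13 = 121 - 33 ≡ 1; y = λ·(20 - 1) - 12 ≡ 23. → (1, 23)

(1, 23)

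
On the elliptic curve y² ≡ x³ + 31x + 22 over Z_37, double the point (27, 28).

(36, 8)

tangent at (27, 28): λ = (3·27² + 31)/(2·28) ≡ 35/19. 19⁻¹ ≡ 2 (mod 37), so λ ≡ 35·2 ≡ 33.
  x = λ² - 27 - 27 = 1089 - 54 ≡ 36; y = λ·(27 - 36) - 28 ≡ 8. → (36, 8)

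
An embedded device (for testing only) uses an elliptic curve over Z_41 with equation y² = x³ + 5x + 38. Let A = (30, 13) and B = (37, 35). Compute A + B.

(14, 8)

(30, 13) + (37, 35). λ = (35 - 13)/(37 - 30) ≡ 22/7 mod 41. 7⁻¹ ≡ 6 (mod 41), so λ ≡ 9.
  x = λ² - 30 - 37 = 81 - 67 ≡ 14; y = λ·(30 - 14) - 13 ≡ 8. → (14, 8)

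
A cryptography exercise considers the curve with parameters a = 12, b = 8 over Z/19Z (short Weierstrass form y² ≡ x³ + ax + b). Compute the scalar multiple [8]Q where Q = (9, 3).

Double-and-add on 8 = (1000)₂. Start with Q = (9, 3) for the leading 1-bit.
double: tangent at (9, 3): λ = (3·9² + 12)/(2·3) ≡ 8/6. 6⁻¹ ≡ 16 (mod 19), so λ ≡ 8·16 ≡ 14.
  x = λ² - 9 - 9 = 196 - 18 ≡ 7; y = λ·(9 - 7) - 3 ≡ 6. → (7, 6)
double: tangent at (7, 6): λ = (3·7² + 12)/(2·6) ≡ 7/12. 12⁻¹ ≡ 8 (mod 19), so λ ≡ 7·8 ≡ 18.
  x = λ² - 7 - 7 = 324 - 14 ≡ 6; y = λ·(7 - 6) - 6 ≡ 12. → (6, 12)
double: tangent at (6, 12): λ = (3·6² + 12)/(2·12) ≡ 6/5. 5⁻¹ ≡ 4 (mod 19), so λ ≡ 6·4 ≡ 5.
  x = λ² - 6 - 6 = 25 - 12 ≡ 13; y = λ·(6 - 13) - 12 ≡ 10. → (13, 10)

(13, 10)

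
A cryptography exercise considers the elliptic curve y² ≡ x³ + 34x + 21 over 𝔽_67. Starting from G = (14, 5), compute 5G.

Double-and-add on 5 = (101)₂. Start with G = (14, 5) for the leading 1-bit.
double: tangent at (14, 5): λ = (3·14² + 34)/(2·5) ≡ 19/10. 10⁻¹ ≡ 47 (mod 67), so λ ≡ 19·47 ≡ 22.
  x = λ² - 14 - 14 = 484 - 28 ≡ 54; y = λ·(14 - 54) - 5 ≡ 53. → (54, 53)
double: tangent at (54, 53): λ = (3·54² + 34)/(2·53) ≡ 5/39. 39⁻¹ ≡ 55 (mod 67) since 39·55 = 2145 ≡ 1, so λ ≡ 5·55 ≡ 7.
  x = λ² - 54 - 54 = 49 - 108 ≡ 8; y = λ·(54 - 8) - 53 ≡ 1. → (8, 1)
add G: (8, 1) + (14, 5). λ = (5 - 1)/(14 - 8) ≡ 4/6 mod 67. 6⁻¹ ≡ 56 (mod 67), so λ ≡ 23.
  x = λ² - 8 - 14 = 529 - 22 ≡ 38; y = λ·(8 - 38) - 1 ≡ 46. → (38, 46)

(38, 46)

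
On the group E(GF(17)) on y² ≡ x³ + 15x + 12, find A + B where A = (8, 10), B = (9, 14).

(8, 10) + (9, 14). λ = (14 - 10)/(9 - 8) ≡ 4/1 mod 17. 1⁻¹ ≡ 1 (mod 17) since 1·1 = 1 ≡ 1, so λ ≡ 4.
  x = λ² - 8 - 9 = 16 - 17 ≡ 16; y = λ·(8 - 16) - 10 ≡ 9. → (16, 9)

(16, 9)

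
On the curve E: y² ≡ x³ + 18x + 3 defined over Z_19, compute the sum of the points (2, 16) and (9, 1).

(6, 17)

(2, 16) + (9, 1). λ = (1 - 16)/(9 - 2) ≡ 4/7 mod 19. 7⁻¹ ≡ 11 (mod 19), so λ ≡ 6.
  x = λ² - 2 - 9 = 36 - 11 ≡ 6; y = λ·(2 - 6) - 16 ≡ 17. → (6, 17)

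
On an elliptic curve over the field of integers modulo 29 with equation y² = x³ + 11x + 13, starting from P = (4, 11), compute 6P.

Repeated addition: build up to 6P.
2P: tangent at (4, 11): λ = (3·4² + 11)/(2·11) ≡ 1/22. 22⁻¹ ≡ 4 (mod 29), so λ ≡ 1·4 ≡ 4.
  x = λ² - 4 - 4 = 16 - 8 ≡ 8; y = λ·(4 - 8) - 11 ≡ 2. → (8, 2)
3P: (8, 2) + (4, 11). λ = (11 - 2)/(4 - 8) ≡ 9/25 mod 29. 25⁻¹ ≡ 7 (mod 29), so λ ≡ 5.
  x = λ² - 8 - 4 = 25 - 12 ≡ 13; y = λ·(8 - 13) - 2 ≡ 2. → (13, 2)
4P: (13, 2) + (4, 11). λ = (11 - 2)/(4 - 13) ≡ 9/20 mod 29. 20⁻¹ ≡ 16 (mod 29) since 20·16 = 320 ≡ 1, so λ ≡ 28.
  x = λ² - 13 - 4 = 784 - 17 ≡ 13; y = λ·(13 - 13) - 2 ≡ 27. → (13, 27)
5P: (13, 27) + (4, 11). λ = (11 - 27)/(4 - 13) ≡ 13/20 mod 29. 20⁻¹ ≡ 16 (mod 29) since 20·16 = 320 ≡ 1, so λ ≡ 5.
  x = λ² - 13 - 4 = 25 - 17 ≡ 8; y = λ·(13 - 8) - 27 ≡ 27. → (8, 27)
6P: (8, 27) + (4, 11). λ = (11 - 27)/(4 - 8) ≡ 13/25 mod 29. 25⁻¹ ≡ 7 (mod 29), so λ ≡ 4.
  x = λ² - 8 - 4 = 16 - 12 ≡ 4; y = λ·(8 - 4) - 27 ≡ 18. → (4, 18)

(4, 18)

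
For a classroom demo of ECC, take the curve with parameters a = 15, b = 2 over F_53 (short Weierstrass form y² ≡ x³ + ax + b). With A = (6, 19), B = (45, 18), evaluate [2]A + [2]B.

First 2A:
Repeated addition: build up to 2A.
2A: tangent at (6, 19): λ = (3·6² + 15)/(2·19) ≡ 17/38. 38⁻¹ ≡ 7 (mod 53), so λ ≡ 17·7 ≡ 13.
  x = λ² - 6 - 6 = 169 - 12 ≡ 51; y = λ·(6 - 51) - 19 ≡ 32. → (51, 32)
2A = (51, 32).
Next 2B:
Repeated addition: build up to 2B.
2B: tangent at (45, 18): λ = (3·45² + 15)/(2·18) ≡ 48/36. 36⁻¹ ≡ 28 (mod 53), so λ ≡ 48·28 ≡ 19.
  x = λ² - 45 - 45 = 361 - 90 ≡ 6; y = λ·(45 - 6) - 18 ≡ 34. → (6, 34)
2B = (6, 34).
Finally 2A + 2B:
(51, 32) + (6, 34). λ = (34 - 32)/(6 - 51) ≡ 2/8 mod 53. 8⁻¹ ≡ 20 (mod 53) since 8·20 = 160 ≡ 1, so λ ≡ 40.
  x = λ² - 51 - 6 = 1600 - 57 ≡ 6; y = λ·(51 - 6) - 32 ≡ 19. → (6, 19)

(6, 19)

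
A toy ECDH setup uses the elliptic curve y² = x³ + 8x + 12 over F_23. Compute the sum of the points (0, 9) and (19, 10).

(0, 9) + (19, 10). λ = (10 - 9)/(19 - 0) ≡ 1/19 mod 23. 19⁻¹ ≡ 17 (mod 23), so λ ≡ 17.
  x = λ² - 0 - 19 = 289 - 19 ≡ 17; y = λ·(0 - 17) - 9 ≡ 1. → (17, 1)

(17, 1)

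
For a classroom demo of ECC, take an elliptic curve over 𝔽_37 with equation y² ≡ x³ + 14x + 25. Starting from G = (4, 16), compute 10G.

Double-and-add on 10 = (1010)₂. Start with G = (4, 16) for the leading 1-bit.
double: tangent at (4, 16): λ = (3·4² + 14)/(2·16) ≡ 25/32. 32⁻¹ ≡ 22 (mod 37) since 32·22 = 704 ≡ 1, so λ ≡ 25·22 ≡ 32.
  x = λ² - 4 - 4 = 1024 - 8 ≡ 17; y = λ·(4 - 17) - 16 ≡ 12. → (17, 12)
double: tangent at (17, 12): λ = (3·17² + 14)/(2·12) ≡ 30/24. 24⁻¹ ≡ 17 (mod 37), so λ ≡ 30·17 ≡ 29.
  x = λ² - 17 - 17 = 841 - 34 ≡ 30; y = λ·(17 - 30) - 12 ≡ 18. → (30, 18)
add G: (30, 18) + (4, 16). λ = (16 - 18)/(4 - 30) ≡ 35/11 mod 37. 11⁻¹ ≡ 27 (mod 37), so λ ≡ 20.
  x = λ² - 30 - 4 = 400 - 34 ≡ 33; y = λ·(30 - 33) - 18 ≡ 33. → (33, 33)
double: tangent at (33, 33): λ = (3·33² + 14)/(2·33) ≡ 25/29. 29⁻¹ ≡ 23 (mod 37) since 29·23 = 667 ≡ 1, so λ ≡ 25·23 ≡ 20.
  x = λ² - 33 - 33 = 400 - 66 ≡ 1; y = λ·(33 - 1) - 33 ≡ 15. → (1, 15)

(1, 15)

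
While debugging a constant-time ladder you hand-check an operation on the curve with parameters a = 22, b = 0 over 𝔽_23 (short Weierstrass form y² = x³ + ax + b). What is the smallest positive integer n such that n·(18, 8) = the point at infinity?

2P: tangent at (18, 8): λ = (3·18² + 22)/(2·8) ≡ 5/16. 16⁻¹ ≡ 13 (mod 23) since 16·13 = 208 ≡ 1, so λ ≡ 5·13 ≡ 19.
  x = λ² - 18 - 18 = 361 - 36 ≡ 3; y = λ·(18 - 3) - 8 ≡ 1. → (3, 1)
3P: (3, 1) + (18, 8). λ = (8 - 1)/(18 - 3) ≡ 7/15 mod 23. 15⁻¹ ≡ 20 (mod 23) since 15·20 = 300 ≡ 1, so λ ≡ 2.
  x = λ² - 3 - 18 = 4 - 21 ≡ 6; y = λ·(3 - 6) - 1 ≡ 16. → (6, 16)
4P: (6, 16) + (18, 8). λ = (8 - 16)/(18 - 6) ≡ 15/12 mod 23. 12⁻¹ ≡ 2 (mod 23), so λ ≡ 7.
  x = λ² - 6 - 18 = 49 - 24 ≡ 2; y = λ·(6 - 2) - 16 ≡ 12. → (2, 12)
5P: (2, 12) + (18, 8). λ = (8 - 12)/(18 - 2) ≡ 19/16 mod 23. 16⁻¹ ≡ 13 (mod 23), so λ ≡ 17.
  x = λ² - 2 - 18 = 289 - 20 ≡ 16; y = λ·(2 - 16) - 12 ≡ 3. → (16, 3)
6P: (16, 3) + (18, 8). λ = (8 - 3)/(18 - 16) ≡ 5/2 mod 23. 2⁻¹ ≡ 12 (mod 23) since 2·12 = 24 ≡ 1, so λ ≡ 14.
  x = λ² - 16 - 18 = 196 - 34 ≡ 1; y = λ·(16 - 1) - 3 ≡ 0. → (1, 0)
7P: (1, 0) + (18, 8). λ = (8 - 0)/(18 - 1) ≡ 8/17 mod 23. 17⁻¹ ≡ 19 (mod 23) since 17·19 = 323 ≡ 1, so λ ≡ 14.
  x = λ² - 1 - 18 = 196 - 19 ≡ 16; y = λ·(1 - 16) - 0 ≡ 20. → (16, 20)
8P: (16, 20) + (18, 8). λ = (8 - 20)/(18 - 16) ≡ 11/2 mod 23. 2⁻¹ ≡ 12 (mod 23), so λ ≡ 17.
  x = λ² - 16 - 18 = 289 - 34 ≡ 2; y = λ·(16 - 2) - 20 ≡ 11. → (2, 11)
9P: (2, 11) + (18, 8). λ = (8 - 11)/(18 - 2) ≡ 20/16 mod 23. 16⁻¹ ≡ 13 (mod 23) since 16·13 = 208 ≡ 1, so λ ≡ 7.
  x = λ² - 2 - 18 = 49 - 20 ≡ 6; y = λ·(2 - 6) - 11 ≡ 7. → (6, 7)
10P: (6, 7) + (18, 8). λ = (8 - 7)/(18 - 6) ≡ 1/12 mod 23. 12⁻¹ ≡ 2 (mod 23) since 12·2 = 24 ≡ 1, so λ ≡ 2.
  x = λ² - 6 - 18 = 4 - 24 ≡ 3; y = λ·(6 - 3) - 7 ≡ 22. → (3, 22)
11P: (3, 22) + (18, 8). λ = (8 - 22)/(18 - 3) ≡ 9/15 mod 23. 15⁻¹ ≡ 20 (mod 23), so λ ≡ 19.
  x = λ² - 3 - 18 = 361 - 21 ≡ 18; y = λ·(3 - 18) - 22 ≡ 15. → (18, 15)
12P: (18, 15) + (18, 8): same x and y₁ ≡ -y₂, so the sum is the point at infinity.
12P = the point at infinity, so the order is 12.

12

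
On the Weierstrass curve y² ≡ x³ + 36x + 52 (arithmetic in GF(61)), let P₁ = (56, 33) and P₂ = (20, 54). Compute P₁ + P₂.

(56, 33) + (20, 54). λ = (54 - 33)/(20 - 56) ≡ 21/25 mod 61. 25⁻¹ ≡ 22 (mod 61), so λ ≡ 35.
  x = λ² - 56 - 20 = 1225 - 76 ≡ 51; y = λ·(56 - 51) - 33 ≡ 20. → (51, 20)

(51, 20)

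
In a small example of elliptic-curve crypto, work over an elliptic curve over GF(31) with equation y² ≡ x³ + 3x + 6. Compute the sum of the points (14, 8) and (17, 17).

(9, 7)

(14, 8) + (17, 17). λ = (17 - 8)/(17 - 14) ≡ 9/3 mod 31. 3⁻¹ ≡ 21 (mod 31), so λ ≡ 3.
  x = λ² - 14 - 17 = 9 - 31 ≡ 9; y = λ·(14 - 9) - 8 ≡ 7. → (9, 7)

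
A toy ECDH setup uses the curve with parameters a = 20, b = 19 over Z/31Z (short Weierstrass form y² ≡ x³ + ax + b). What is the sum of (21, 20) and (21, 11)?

O

The two points share x = 21 and their y-coordinates satisfy 20 + 11 ≡ 0 (mod 31), so they are inverses. Their sum is the point at infinity.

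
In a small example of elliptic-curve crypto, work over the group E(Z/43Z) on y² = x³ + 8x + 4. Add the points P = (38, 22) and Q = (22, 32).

(38, 22) + (22, 32). λ = (32 - 22)/(22 - 38) ≡ 10/27 mod 43. 27⁻¹ ≡ 8 (mod 43), so λ ≡ 37.
  x = λ² - 38 - 22 = 1369 - 60 ≡ 19; y = λ·(38 - 19) - 22 ≡ 36. → (19, 36)

(19, 36)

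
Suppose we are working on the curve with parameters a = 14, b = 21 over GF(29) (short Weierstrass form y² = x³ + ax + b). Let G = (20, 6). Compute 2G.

(2, 17)

tangent at (20, 6): λ = (3·20² + 14)/(2·6) ≡ 25/12. 12⁻¹ ≡ 17 (mod 29) since 12·17 = 204 ≡ 1, so λ ≡ 25·17 ≡ 19.
  x = λ² - 20 - 20 = 361 - 40 ≡ 2; y = λ·(20 - 2) - 6 ≡ 17. → (2, 17)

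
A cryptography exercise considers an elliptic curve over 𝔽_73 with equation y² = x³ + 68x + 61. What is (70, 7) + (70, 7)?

tangent at (70, 7): λ = (3·70² + 68)/(2·7) ≡ 22/14. 14⁻¹ ≡ 47 (mod 73) since 14·47 = 658 ≡ 1, so λ ≡ 22·47 ≡ 12.
  x = λ² - 70 - 70 = 144 - 140 ≡ 4; y = λ·(70 - 4) - 7 ≡ 55. → (4, 55)

(4, 55)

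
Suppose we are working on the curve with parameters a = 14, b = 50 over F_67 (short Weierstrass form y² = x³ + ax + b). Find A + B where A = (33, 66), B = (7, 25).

(33, 66) + (7, 25). λ = (25 - 66)/(7 - 33) ≡ 26/41 mod 67. 41⁻¹ ≡ 18 (mod 67) since 41·18 = 738 ≡ 1, so λ ≡ 66.
  x = λ² - 33 - 7 = 4356 - 40 ≡ 28; y = λ·(33 - 28) - 66 ≡ 63. → (28, 63)

(28, 63)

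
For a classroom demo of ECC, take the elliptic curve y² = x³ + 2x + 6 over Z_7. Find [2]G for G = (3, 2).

tangent at (3, 2): λ = (3·3² + 2)/(2·2) ≡ 1/4. 4⁻¹ ≡ 2 (mod 7), so λ ≡ 1·2 ≡ 2.
  x = λ² - 3 - 3 = 4 - 6 ≡ 5; y = λ·(3 - 5) - 2 ≡ 1. → (5, 1)

(5, 1)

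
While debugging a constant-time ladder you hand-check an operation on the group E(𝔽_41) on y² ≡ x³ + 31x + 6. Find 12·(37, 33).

(20, 4)

Write P = (37, 33).
Double-and-add on 12 = (1100)₂. Start with P = (37, 33) for the leading 1-bit.
double: tangent at (37, 33): λ = (3·37² + 31)/(2·33) ≡ 38/25. 25⁻¹ ≡ 23 (mod 41), so λ ≡ 38·23 ≡ 13.
  x = λ² - 37 - 37 = 169 - 74 ≡ 13; y = λ·(37 - 13) - 33 ≡ 33. → (13, 33)
add P: (13, 33) + (37, 33). λ = (33 - 33)/(37 - 13) ≡ 0/24 mod 41. 24⁻¹ ≡ 12 (mod 41) since 24·12 = 288 ≡ 1, so λ ≡ 0.
  x = λ² - 13 - 37 = 0 - 50 ≡ 32; y = λ·(13 - 32) - 33 ≡ 8. → (32, 8)
double: tangent at (32, 8): λ = (3·32² + 31)/(2·8) ≡ 28/16. 16⁻¹ ≡ 18 (mod 41), so λ ≡ 28·18 ≡ 12.
  x = λ² - 32 - 32 = 144 - 64 ≡ 39; y = λ·(32 - 39) - 8 ≡ 31. → (39, 31)
double: tangent at (39, 31): λ = (3·39² + 31)/(2·31) ≡ 2/21. 21⁻¹ ≡ 2 (mod 41), so λ ≡ 2·2 ≡ 4.
  x = λ² - 39 - 39 = 16 - 78 ≡ 20; y = λ·(39 - 20) - 31 ≡ 4. → (20, 4)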